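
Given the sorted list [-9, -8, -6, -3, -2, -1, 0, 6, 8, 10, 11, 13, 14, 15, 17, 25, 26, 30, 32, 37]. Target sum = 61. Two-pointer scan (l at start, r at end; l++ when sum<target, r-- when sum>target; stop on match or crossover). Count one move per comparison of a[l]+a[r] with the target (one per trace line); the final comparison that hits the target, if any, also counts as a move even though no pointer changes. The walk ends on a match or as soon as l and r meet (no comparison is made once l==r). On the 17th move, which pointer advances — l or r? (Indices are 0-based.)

[0,19] -9+37=28 <61 → l++
[1,19] -8+37=29 <61 → l++
[2,19] -6+37=31 <61 → l++
[3,19] -3+37=34 <61 → l++
[4,19] -2+37=35 <61 → l++
[5,19] -1+37=36 <61 → l++
[6,19] 0+37=37 <61 → l++
[7,19] 6+37=43 <61 → l++
[8,19] 8+37=45 <61 → l++
[9,19] 10+37=47 <61 → l++
[10,19] 11+37=48 <61 → l++
[11,19] 13+37=50 <61 → l++
[12,19] 14+37=51 <61 → l++
[13,19] 15+37=52 <61 → l++
[14,19] 17+37=54 <61 → l++
[15,19] 25+37=62 >61 → r--
[15,18] 25+32=57 <61 → l++

l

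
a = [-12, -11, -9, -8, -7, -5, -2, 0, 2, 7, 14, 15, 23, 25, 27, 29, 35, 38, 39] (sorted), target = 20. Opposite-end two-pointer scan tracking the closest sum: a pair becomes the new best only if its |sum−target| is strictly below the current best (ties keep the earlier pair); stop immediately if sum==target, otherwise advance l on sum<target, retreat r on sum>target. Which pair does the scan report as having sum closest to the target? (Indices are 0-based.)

l=0 r=18: -12+39=27 d=7 *, r--
l=0 r=17: -12+38=26 d=6 *, r--
l=0 r=16: -12+35=23 d=3 *, r--
l=0 r=15: -12+29=17 d=3, l++
l=1 r=15: -11+29=18 d=2 *, l++
l=2 r=15: -9+29=20 d=0 *, stop

pair (-9, 29) with sum 20 (|Δ|=0)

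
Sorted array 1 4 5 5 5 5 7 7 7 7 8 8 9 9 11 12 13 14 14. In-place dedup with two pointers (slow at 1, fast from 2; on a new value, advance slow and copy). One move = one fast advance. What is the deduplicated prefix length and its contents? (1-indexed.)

(s=1,f=2) a[fast]=4≠a[slow]=1 write a[2]=4 → slow++,fast++
(s=2,f=3) a[fast]=5≠a[slow]=4 write a[3]=5 → slow++,fast++
(s=3,f=4) a[fast]=5=a[slow] dup → fast++
(s=3,f=5) a[fast]=5=a[slow] dup → fast++
(s=3,f=6) a[fast]=5=a[slow] dup → fast++
(s=3,f=7) a[fast]=7≠a[slow]=5 write a[4]=7 → slow++,fast++
(s=4,f=8) a[fast]=7=a[slow] dup → fast++
(s=4,f=9) a[fast]=7=a[slow] dup → fast++
(s=4,f=10) a[fast]=7=a[slow] dup → fast++
(s=4,f=11) a[fast]=8≠a[slow]=7 write a[5]=8 → slow++,fast++
(s=5,f=12) a[fast]=8=a[slow] dup → fast++
(s=5,f=13) a[fast]=9≠a[slow]=8 write a[6]=9 → slow++,fast++
(s=6,f=14) a[fast]=9=a[slow] dup → fast++
(s=6,f=15) a[fast]=11≠a[slow]=9 write a[7]=11 → slow++,fast++
(s=7,f=16) a[fast]=12≠a[slow]=11 write a[8]=12 → slow++,fast++
(s=8,f=17) a[fast]=13≠a[slow]=12 write a[9]=13 → slow++,fast++
(s=9,f=18) a[fast]=14≠a[slow]=13 write a[10]=14 → slow++,fast++
(s=10,f=19) a[fast]=14=a[slow] dup → fast++

length 10; prefix = [1, 4, 5, 7, 8, 9, 11, 12, 13, 14]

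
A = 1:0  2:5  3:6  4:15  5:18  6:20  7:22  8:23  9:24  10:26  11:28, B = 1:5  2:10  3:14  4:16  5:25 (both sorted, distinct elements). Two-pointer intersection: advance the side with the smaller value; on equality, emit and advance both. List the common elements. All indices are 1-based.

intersection = [5]

i=1 j=1: 0<5, i++
i=2 j=1: 5==5 emit, i++,j++
i=3 j=2: 6<10, i++
i=4 j=2: 15>10, j++
i=4 j=3: 15>14, j++
i=4 j=4: 15<16, i++
i=5 j=4: 18>16, j++
i=5 j=5: 18<25, i++
i=6 j=5: 20<25, i++
i=7 j=5: 22<25, i++
i=8 j=5: 23<25, i++
i=9 j=5: 24<25, i++
i=10 j=5: 26>25, j++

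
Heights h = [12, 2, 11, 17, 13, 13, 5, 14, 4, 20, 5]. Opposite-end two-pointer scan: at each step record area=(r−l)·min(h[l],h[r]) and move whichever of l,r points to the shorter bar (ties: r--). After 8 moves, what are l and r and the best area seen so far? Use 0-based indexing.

l=7, r=9, best area=108

[0,10] min(12,5)*10=50 best=50 * → r--
[0,9] min(12,20)*9=108 best=108 * → l++
[1,9] min(2,20)*8=16 best=108 → l++
[2,9] min(11,20)*7=77 best=108 → l++
[3,9] min(17,20)*6=102 best=108 → l++
[4,9] min(13,20)*5=65 best=108 → l++
[5,9] min(13,20)*4=52 best=108 → l++
[6,9] min(5,20)*3=15 best=108 → l++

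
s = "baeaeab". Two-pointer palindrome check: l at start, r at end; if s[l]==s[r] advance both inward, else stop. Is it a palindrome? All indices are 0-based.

palindrome

l=0 r=6: 'b'=='b', l++,r--
l=1 r=5: 'a'=='a', l++,r--
l=2 r=4: 'e'=='e', l++,r--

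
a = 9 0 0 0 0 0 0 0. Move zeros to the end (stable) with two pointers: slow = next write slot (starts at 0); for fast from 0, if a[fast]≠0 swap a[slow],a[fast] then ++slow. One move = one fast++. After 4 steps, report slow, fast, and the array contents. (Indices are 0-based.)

(s=0,f=0) a[fast]=9≠0 swap→a[0]=9 → slow++,fast++
(s=1,f=1) a[fast]=0 → fast++
(s=1,f=2) a[fast]=0 → fast++
(s=1,f=3) a[fast]=0 → fast++

slow=1, fast=4, a=[9, 0, 0, 0, 0, 0, 0, 0]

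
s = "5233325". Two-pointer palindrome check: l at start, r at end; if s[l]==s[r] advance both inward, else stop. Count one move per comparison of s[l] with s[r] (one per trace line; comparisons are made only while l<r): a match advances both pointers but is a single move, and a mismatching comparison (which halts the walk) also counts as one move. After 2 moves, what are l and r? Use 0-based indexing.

l=0 r=6: '5'=='5', l++,r--
l=1 r=5: '2'=='2', l++,r--

l=2, r=4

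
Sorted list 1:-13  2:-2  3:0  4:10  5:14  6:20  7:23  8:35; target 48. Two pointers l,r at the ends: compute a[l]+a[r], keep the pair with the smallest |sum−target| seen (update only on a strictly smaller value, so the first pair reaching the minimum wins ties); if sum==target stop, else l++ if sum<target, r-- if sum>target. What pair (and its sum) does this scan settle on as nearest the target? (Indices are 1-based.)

l=1 r=8: -13+35=22 d=26 *, l++
l=2 r=8: -2+35=33 d=15 *, l++
l=3 r=8: 0+35=35 d=13 *, l++
l=4 r=8: 10+35=45 d=3 *, l++
l=5 r=8: 14+35=49 d=1 *, r--
l=5 r=7: 14+23=37 d=11, l++
l=6 r=7: 20+23=43 d=5, l++

pair (14, 35) with sum 49 (|Δ|=1)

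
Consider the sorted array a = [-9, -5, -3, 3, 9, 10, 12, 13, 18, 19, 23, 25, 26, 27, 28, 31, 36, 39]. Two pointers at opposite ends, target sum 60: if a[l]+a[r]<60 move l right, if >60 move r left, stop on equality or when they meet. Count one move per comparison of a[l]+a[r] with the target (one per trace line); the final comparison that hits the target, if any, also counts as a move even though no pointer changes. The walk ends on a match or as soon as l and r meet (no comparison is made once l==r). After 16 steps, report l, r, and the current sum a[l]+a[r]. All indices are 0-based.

[0,17] -9+39=30 <60 → l++
[1,17] -5+39=34 <60 → l++
[2,17] -3+39=36 <60 → l++
[3,17] 3+39=42 <60 → l++
[4,17] 9+39=48 <60 → l++
[5,17] 10+39=49 <60 → l++
[6,17] 12+39=51 <60 → l++
[7,17] 13+39=52 <60 → l++
[8,17] 18+39=57 <60 → l++
[9,17] 19+39=58 <60 → l++
[10,17] 23+39=62 >60 → r--
[10,16] 23+36=59 <60 → l++
[11,16] 25+36=61 >60 → r--
[11,15] 25+31=56 <60 → l++
[12,15] 26+31=57 <60 → l++
[13,15] 27+31=58 <60 → l++

l=14, r=15, sum=59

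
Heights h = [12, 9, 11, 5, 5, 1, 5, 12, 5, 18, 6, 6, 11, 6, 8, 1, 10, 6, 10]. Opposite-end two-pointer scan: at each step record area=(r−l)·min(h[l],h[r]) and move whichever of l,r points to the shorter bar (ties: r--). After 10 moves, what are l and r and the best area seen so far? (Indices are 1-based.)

l=2, r=10, best area=180

[1,19] min(12,10)*18=180 best=180 * → r--
[1,18] min(12,6)*17=102 best=180 → r--
[1,17] min(12,10)*16=160 best=180 → r--
[1,16] min(12,1)*15=15 best=180 → r--
[1,15] min(12,8)*14=112 best=180 → r--
[1,14] min(12,6)*13=78 best=180 → r--
[1,13] min(12,11)*12=132 best=180 → r--
[1,12] min(12,6)*11=66 best=180 → r--
[1,11] min(12,6)*10=60 best=180 → r--
[1,10] min(12,18)*9=108 best=180 → l++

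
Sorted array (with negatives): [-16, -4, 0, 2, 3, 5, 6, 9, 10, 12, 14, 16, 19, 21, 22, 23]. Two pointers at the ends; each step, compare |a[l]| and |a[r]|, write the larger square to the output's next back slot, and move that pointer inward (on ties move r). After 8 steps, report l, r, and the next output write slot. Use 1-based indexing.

l=2, r=9, next write slot=8

l=1 r=16: |-16|<=|23| out[16]=529, r--
l=1 r=15: |-16|<=|22| out[15]=484, r--
l=1 r=14: |-16|<=|21| out[14]=441, r--
l=1 r=13: |-16|<=|19| out[13]=361, r--
l=1 r=12: |-16|<=|16| out[12]=256, r--
l=1 r=11: |-16|>|14| out[11]=256, l++
l=2 r=11: |-4|<=|14| out[10]=196, r--
l=2 r=10: |-4|<=|12| out[9]=144, r--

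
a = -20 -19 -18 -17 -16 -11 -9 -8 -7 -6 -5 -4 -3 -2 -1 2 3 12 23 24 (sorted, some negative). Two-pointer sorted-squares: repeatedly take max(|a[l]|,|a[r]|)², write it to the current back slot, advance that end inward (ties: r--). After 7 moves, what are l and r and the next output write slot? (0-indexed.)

l=5, r=17, next write slot=12

l=0 r=19: |-20|<=|24| out[19]=576, r--
l=0 r=18: |-20|<=|23| out[18]=529, r--
l=0 r=17: |-20|>|12| out[17]=400, l++
l=1 r=17: |-19|>|12| out[16]=361, l++
l=2 r=17: |-18|>|12| out[15]=324, l++
l=3 r=17: |-17|>|12| out[14]=289, l++
l=4 r=17: |-16|>|12| out[13]=256, l++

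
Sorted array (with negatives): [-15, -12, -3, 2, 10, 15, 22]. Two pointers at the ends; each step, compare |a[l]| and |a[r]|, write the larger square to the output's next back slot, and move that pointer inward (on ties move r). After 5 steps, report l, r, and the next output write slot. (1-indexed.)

[1,7] |-15|<=|22| out[7]=484 → r--
[1,6] |-15|<=|15| out[6]=225 → r--
[1,5] |-15|>|10| out[5]=225 → l++
[2,5] |-12|>|10| out[4]=144 → l++
[3,5] |-3|<=|10| out[3]=100 → r--

l=3, r=4, next write slot=2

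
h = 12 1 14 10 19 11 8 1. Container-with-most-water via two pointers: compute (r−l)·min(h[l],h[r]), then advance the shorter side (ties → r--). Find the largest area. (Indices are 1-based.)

[1,8] min(12,1)*7=7 best=7 * → r--
[1,7] min(12,8)*6=48 best=48 * → r--
[1,6] min(12,11)*5=55 best=55 * → r--
[1,5] min(12,19)*4=48 best=55 → l++
[2,5] min(1,19)*3=3 best=55 → l++
[3,5] min(14,19)*2=28 best=55 → l++
[4,5] min(10,19)*1=10 best=55 → l++

max area = 55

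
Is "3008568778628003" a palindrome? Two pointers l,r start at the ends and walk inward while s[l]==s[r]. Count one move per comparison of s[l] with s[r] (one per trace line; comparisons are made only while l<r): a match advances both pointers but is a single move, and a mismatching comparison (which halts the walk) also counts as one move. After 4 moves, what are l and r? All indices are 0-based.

l=4, r=11

l=0 r=15: '3'=='3', l++,r--
l=1 r=14: '0'=='0', l++,r--
l=2 r=13: '0'=='0', l++,r--
l=3 r=12: '8'=='8', l++,r--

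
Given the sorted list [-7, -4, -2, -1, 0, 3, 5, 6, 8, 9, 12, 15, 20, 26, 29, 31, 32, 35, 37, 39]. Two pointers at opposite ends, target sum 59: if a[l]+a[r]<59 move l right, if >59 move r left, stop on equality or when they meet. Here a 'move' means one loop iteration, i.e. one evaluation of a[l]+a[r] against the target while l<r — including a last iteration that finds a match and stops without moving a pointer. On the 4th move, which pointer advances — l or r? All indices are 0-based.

l=0 r=19: -7+39=32 <59, l++
l=1 r=19: -4+39=35 <59, l++
l=2 r=19: -2+39=37 <59, l++
l=3 r=19: -1+39=38 <59, l++

l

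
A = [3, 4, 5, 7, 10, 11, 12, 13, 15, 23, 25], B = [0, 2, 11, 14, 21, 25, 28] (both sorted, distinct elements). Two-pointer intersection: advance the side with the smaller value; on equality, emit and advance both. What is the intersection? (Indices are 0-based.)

intersection = [11, 25]

i=0 j=0: 3>0, j++
i=0 j=1: 3>2, j++
i=0 j=2: 3<11, i++
i=1 j=2: 4<11, i++
i=2 j=2: 5<11, i++
i=3 j=2: 7<11, i++
i=4 j=2: 10<11, i++
i=5 j=2: 11==11 emit, i++,j++
i=6 j=3: 12<14, i++
i=7 j=3: 13<14, i++
i=8 j=3: 15>14, j++
i=8 j=4: 15<21, i++
i=9 j=4: 23>21, j++
i=9 j=5: 23<25, i++
i=10 j=5: 25==25 emit, i++,j++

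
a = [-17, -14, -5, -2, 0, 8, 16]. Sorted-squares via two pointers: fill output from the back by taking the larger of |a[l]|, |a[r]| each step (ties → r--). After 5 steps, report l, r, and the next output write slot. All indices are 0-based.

l=3, r=4, next write slot=1

[0,6] |-17|>|16| out[6]=289 → l++
[1,6] |-14|<=|16| out[5]=256 → r--
[1,5] |-14|>|8| out[4]=196 → l++
[2,5] |-5|<=|8| out[3]=64 → r--
[2,4] |-5|>|0| out[2]=25 → l++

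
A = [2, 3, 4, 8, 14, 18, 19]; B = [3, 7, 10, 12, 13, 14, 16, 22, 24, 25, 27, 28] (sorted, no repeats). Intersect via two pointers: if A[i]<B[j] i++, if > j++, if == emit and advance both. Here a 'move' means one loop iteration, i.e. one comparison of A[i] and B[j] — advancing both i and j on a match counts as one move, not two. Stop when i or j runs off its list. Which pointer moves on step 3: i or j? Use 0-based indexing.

i

i=0 j=0: 2<3, i++
i=1 j=0: 3==3 emit, i++,j++
i=2 j=1: 4<7, i++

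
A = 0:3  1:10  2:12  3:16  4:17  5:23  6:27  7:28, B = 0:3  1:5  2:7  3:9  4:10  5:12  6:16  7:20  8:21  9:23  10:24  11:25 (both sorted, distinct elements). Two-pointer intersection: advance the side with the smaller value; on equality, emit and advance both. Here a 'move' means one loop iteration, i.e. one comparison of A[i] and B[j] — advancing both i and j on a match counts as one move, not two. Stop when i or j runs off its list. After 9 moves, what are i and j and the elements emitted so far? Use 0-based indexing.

i=5, j=8, emitted=[3, 10, 12, 16]

i=0 j=0: 3==3 emit, i++,j++
i=1 j=1: 10>5, j++
i=1 j=2: 10>7, j++
i=1 j=3: 10>9, j++
i=1 j=4: 10==10 emit, i++,j++
i=2 j=5: 12==12 emit, i++,j++
i=3 j=6: 16==16 emit, i++,j++
i=4 j=7: 17<20, i++
i=5 j=7: 23>20, j++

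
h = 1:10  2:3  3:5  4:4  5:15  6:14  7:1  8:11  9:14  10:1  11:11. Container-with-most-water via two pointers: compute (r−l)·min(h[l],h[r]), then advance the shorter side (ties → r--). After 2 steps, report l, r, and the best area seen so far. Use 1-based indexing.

[1,11] min(10,11)*10=100 best=100 * → l++
[2,11] min(3,11)*9=27 best=100 → l++

l=3, r=11, best area=100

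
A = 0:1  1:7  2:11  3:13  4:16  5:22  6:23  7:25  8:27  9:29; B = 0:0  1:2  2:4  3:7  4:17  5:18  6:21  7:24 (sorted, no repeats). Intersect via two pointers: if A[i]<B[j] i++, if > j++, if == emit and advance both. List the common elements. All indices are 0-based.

intersection = [7]

[i=0,j=0] 1>0 → j++
[i=0,j=1] 1<2 → i++
[i=1,j=1] 7>2 → j++
[i=1,j=2] 7>4 → j++
[i=1,j=3] 7==7 emit → i++,j++
[i=2,j=4] 11<17 → i++
[i=3,j=4] 13<17 → i++
[i=4,j=4] 16<17 → i++
[i=5,j=4] 22>17 → j++
[i=5,j=5] 22>18 → j++
[i=5,j=6] 22>21 → j++
[i=5,j=7] 22<24 → i++
[i=6,j=7] 23<24 → i++
[i=7,j=7] 25>24 → j++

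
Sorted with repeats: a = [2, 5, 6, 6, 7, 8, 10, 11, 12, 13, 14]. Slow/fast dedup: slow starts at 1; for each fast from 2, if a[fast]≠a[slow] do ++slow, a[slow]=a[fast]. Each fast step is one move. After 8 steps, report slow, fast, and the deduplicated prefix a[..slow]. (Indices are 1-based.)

slow=8, fast=10, prefix=[2, 5, 6, 7, 8, 10, 11, 12]

(s=1,f=2) a[fast]=5≠a[slow]=2 write a[2]=5 → slow++,fast++
(s=2,f=3) a[fast]=6≠a[slow]=5 write a[3]=6 → slow++,fast++
(s=3,f=4) a[fast]=6=a[slow] dup → fast++
(s=3,f=5) a[fast]=7≠a[slow]=6 write a[4]=7 → slow++,fast++
(s=4,f=6) a[fast]=8≠a[slow]=7 write a[5]=8 → slow++,fast++
(s=5,f=7) a[fast]=10≠a[slow]=8 write a[6]=10 → slow++,fast++
(s=6,f=8) a[fast]=11≠a[slow]=10 write a[7]=11 → slow++,fast++
(s=7,f=9) a[fast]=12≠a[slow]=11 write a[8]=12 → slow++,fast++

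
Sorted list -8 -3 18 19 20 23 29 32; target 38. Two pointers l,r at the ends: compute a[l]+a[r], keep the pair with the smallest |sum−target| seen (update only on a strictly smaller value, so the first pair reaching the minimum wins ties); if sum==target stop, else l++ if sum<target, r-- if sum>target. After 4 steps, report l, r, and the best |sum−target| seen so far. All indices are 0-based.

l=2, r=5, best |Δ|=9

[0,7] -8+32=24 d=14 * → l++
[1,7] -3+32=29 d=9 * → l++
[2,7] 18+32=50 d=12 → r--
[2,6] 18+29=47 d=9 → r--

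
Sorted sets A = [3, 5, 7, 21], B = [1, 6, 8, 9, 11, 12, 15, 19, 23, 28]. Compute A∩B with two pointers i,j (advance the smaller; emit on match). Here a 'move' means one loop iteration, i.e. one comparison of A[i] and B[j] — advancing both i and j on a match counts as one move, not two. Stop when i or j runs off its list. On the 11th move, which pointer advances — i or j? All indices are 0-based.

[i=0,j=0] 3>1 → j++
[i=0,j=1] 3<6 → i++
[i=1,j=1] 5<6 → i++
[i=2,j=1] 7>6 → j++
[i=2,j=2] 7<8 → i++
[i=3,j=2] 21>8 → j++
[i=3,j=3] 21>9 → j++
[i=3,j=4] 21>11 → j++
[i=3,j=5] 21>12 → j++
[i=3,j=6] 21>15 → j++
[i=3,j=7] 21>19 → j++

j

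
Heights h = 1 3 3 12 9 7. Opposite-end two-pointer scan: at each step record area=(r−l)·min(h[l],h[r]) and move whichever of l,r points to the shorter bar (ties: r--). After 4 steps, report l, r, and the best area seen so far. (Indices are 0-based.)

l=0 r=5: min(1,7)*5=5 best=5 *, l++
l=1 r=5: min(3,7)*4=12 best=12 *, l++
l=2 r=5: min(3,7)*3=9 best=12, l++
l=3 r=5: min(12,7)*2=14 best=14 *, r--

l=3, r=4, best area=14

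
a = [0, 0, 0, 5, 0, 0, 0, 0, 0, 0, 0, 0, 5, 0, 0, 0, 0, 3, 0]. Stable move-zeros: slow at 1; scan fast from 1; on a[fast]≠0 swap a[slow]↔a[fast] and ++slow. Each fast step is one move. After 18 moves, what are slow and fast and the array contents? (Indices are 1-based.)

slow=4, fast=19, a=[5, 5, 3, 0, 0, 0, 0, 0, 0, 0, 0, 0, 0, 0, 0, 0, 0, 0, 0]

(s=1,f=1) a[fast]=0 → fast++
(s=1,f=2) a[fast]=0 → fast++
(s=1,f=3) a[fast]=0 → fast++
(s=1,f=4) a[fast]=5≠0 swap→a[1]=5 → slow++,fast++
(s=2,f=5) a[fast]=0 → fast++
(s=2,f=6) a[fast]=0 → fast++
(s=2,f=7) a[fast]=0 → fast++
(s=2,f=8) a[fast]=0 → fast++
(s=2,f=9) a[fast]=0 → fast++
(s=2,f=10) a[fast]=0 → fast++
(s=2,f=11) a[fast]=0 → fast++
(s=2,f=12) a[fast]=0 → fast++
(s=2,f=13) a[fast]=5≠0 swap→a[2]=5 → slow++,fast++
(s=3,f=14) a[fast]=0 → fast++
(s=3,f=15) a[fast]=0 → fast++
(s=3,f=16) a[fast]=0 → fast++
(s=3,f=17) a[fast]=0 → fast++
(s=3,f=18) a[fast]=3≠0 swap→a[3]=3 → slow++,fast++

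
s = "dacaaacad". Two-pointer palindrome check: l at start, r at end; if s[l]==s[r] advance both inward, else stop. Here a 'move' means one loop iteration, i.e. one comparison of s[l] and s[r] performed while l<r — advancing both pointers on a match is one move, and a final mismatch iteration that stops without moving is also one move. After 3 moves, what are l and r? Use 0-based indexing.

[0,8] 'd'=='d' → l++,r--
[1,7] 'a'=='a' → l++,r--
[2,6] 'c'=='c' → l++,r--

l=3, r=5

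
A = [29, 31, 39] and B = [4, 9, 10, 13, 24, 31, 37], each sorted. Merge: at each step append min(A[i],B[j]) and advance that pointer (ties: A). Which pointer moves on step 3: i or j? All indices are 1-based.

[i=1,j=1] A[i]=29>B[j]=4 take 4 → j++
[i=1,j=2] A[i]=29>B[j]=9 take 9 → j++
[i=1,j=3] A[i]=29>B[j]=10 take 10 → j++

j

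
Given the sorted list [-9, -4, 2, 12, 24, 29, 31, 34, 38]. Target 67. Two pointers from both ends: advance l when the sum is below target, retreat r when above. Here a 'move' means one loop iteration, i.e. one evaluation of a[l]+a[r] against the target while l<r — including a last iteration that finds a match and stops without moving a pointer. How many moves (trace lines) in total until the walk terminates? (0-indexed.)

6 moves

l=0 r=8: -9+38=29 <67, l++
l=1 r=8: -4+38=34 <67, l++
l=2 r=8: 2+38=40 <67, l++
l=3 r=8: 12+38=50 <67, l++
l=4 r=8: 24+38=62 <67, l++
l=5 r=8: 29+38=67, found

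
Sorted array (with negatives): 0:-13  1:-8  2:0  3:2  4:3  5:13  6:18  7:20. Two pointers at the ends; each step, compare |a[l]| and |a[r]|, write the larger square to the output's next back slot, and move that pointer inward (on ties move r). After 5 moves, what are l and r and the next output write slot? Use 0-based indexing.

l=2, r=4, next write slot=2

[0,7] |-13|<=|20| out[7]=400 → r--
[0,6] |-13|<=|18| out[6]=324 → r--
[0,5] |-13|<=|13| out[5]=169 → r--
[0,4] |-13|>|3| out[4]=169 → l++
[1,4] |-8|>|3| out[3]=64 → l++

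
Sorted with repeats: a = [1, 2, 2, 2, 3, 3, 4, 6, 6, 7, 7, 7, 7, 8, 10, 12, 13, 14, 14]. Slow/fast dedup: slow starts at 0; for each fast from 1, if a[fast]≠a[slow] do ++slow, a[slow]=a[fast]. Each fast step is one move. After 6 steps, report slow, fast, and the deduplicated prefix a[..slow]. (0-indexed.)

slow=3, fast=7, prefix=[1, 2, 3, 4]

slow=0 fast=1: a[fast]=2≠a[slow]=1 write a[1]=2, slow++,fast++
slow=1 fast=2: a[fast]=2=a[slow] dup, fast++
slow=1 fast=3: a[fast]=2=a[slow] dup, fast++
slow=1 fast=4: a[fast]=3≠a[slow]=2 write a[2]=3, slow++,fast++
slow=2 fast=5: a[fast]=3=a[slow] dup, fast++
slow=2 fast=6: a[fast]=4≠a[slow]=3 write a[3]=4, slow++,fast++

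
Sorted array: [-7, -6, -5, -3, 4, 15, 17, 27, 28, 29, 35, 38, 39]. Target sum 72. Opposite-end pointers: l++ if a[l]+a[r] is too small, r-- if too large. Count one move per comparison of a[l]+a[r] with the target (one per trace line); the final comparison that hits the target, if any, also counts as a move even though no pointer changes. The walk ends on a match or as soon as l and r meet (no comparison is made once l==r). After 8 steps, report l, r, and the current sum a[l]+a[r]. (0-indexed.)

l=8, r=12, sum=67

[0,12] -7+39=32 <72 → l++
[1,12] -6+39=33 <72 → l++
[2,12] -5+39=34 <72 → l++
[3,12] -3+39=36 <72 → l++
[4,12] 4+39=43 <72 → l++
[5,12] 15+39=54 <72 → l++
[6,12] 17+39=56 <72 → l++
[7,12] 27+39=66 <72 → l++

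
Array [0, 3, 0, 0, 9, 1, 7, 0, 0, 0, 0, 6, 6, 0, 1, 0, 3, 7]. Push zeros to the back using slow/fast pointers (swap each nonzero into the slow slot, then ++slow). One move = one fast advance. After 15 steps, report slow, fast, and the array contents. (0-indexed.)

slow=0 fast=0: a[fast]=0, fast++
slow=0 fast=1: a[fast]=3≠0 swap→a[0]=3, slow++,fast++
slow=1 fast=2: a[fast]=0, fast++
slow=1 fast=3: a[fast]=0, fast++
slow=1 fast=4: a[fast]=9≠0 swap→a[1]=9, slow++,fast++
slow=2 fast=5: a[fast]=1≠0 swap→a[2]=1, slow++,fast++
slow=3 fast=6: a[fast]=7≠0 swap→a[3]=7, slow++,fast++
slow=4 fast=7: a[fast]=0, fast++
slow=4 fast=8: a[fast]=0, fast++
slow=4 fast=9: a[fast]=0, fast++
slow=4 fast=10: a[fast]=0, fast++
slow=4 fast=11: a[fast]=6≠0 swap→a[4]=6, slow++,fast++
slow=5 fast=12: a[fast]=6≠0 swap→a[5]=6, slow++,fast++
slow=6 fast=13: a[fast]=0, fast++
slow=6 fast=14: a[fast]=1≠0 swap→a[6]=1, slow++,fast++

slow=7, fast=15, a=[3, 9, 1, 7, 6, 6, 1, 0, 0, 0, 0, 0, 0, 0, 0, 0, 3, 7]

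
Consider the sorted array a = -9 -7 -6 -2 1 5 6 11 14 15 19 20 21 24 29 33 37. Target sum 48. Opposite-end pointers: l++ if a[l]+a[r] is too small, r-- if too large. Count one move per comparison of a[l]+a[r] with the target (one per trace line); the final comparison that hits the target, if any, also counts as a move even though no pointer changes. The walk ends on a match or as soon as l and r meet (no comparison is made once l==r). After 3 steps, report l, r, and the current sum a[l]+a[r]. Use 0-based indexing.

l=3, r=16, sum=35

[0,16] -9+37=28 <48 → l++
[1,16] -7+37=30 <48 → l++
[2,16] -6+37=31 <48 → l++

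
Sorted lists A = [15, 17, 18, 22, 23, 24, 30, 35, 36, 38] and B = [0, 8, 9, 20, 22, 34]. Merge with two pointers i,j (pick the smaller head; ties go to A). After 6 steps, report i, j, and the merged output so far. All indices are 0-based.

i=3, j=3, merged so far=[0, 8, 9, 15, 17, 18]

[i=0,j=0] A[i]=15>B[j]=0 take 0 → j++
[i=0,j=1] A[i]=15>B[j]=8 take 8 → j++
[i=0,j=2] A[i]=15>B[j]=9 take 9 → j++
[i=0,j=3] A[i]=15<=B[j]=20 take 15 → i++
[i=1,j=3] A[i]=17<=B[j]=20 take 17 → i++
[i=2,j=3] A[i]=18<=B[j]=20 take 18 → i++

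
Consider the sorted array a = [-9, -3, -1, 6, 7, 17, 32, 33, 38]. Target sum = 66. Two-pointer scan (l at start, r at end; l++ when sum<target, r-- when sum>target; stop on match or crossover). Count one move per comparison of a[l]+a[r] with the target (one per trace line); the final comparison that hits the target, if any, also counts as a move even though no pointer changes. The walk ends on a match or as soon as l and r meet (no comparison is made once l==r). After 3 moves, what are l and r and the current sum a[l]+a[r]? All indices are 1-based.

[1,9] -9+38=29 <66 → l++
[2,9] -3+38=35 <66 → l++
[3,9] -1+38=37 <66 → l++

l=4, r=9, sum=44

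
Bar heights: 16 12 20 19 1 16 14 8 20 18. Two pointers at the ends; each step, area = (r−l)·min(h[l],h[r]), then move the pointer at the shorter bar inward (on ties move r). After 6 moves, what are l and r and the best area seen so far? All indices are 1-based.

l=3, r=6, best area=144

[1,10] min(16,18)*9=144 best=144 * → l++
[2,10] min(12,18)*8=96 best=144 → l++
[3,10] min(20,18)*7=126 best=144 → r--
[3,9] min(20,20)*6=120 best=144 → r--
[3,8] min(20,8)*5=40 best=144 → r--
[3,7] min(20,14)*4=56 best=144 → r--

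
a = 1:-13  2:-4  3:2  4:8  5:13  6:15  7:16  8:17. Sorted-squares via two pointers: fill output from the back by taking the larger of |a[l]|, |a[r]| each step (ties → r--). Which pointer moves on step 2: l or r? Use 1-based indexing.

l=1 r=8: |-13|<=|17| out[8]=289, r--
l=1 r=7: |-13|<=|16| out[7]=256, r--

r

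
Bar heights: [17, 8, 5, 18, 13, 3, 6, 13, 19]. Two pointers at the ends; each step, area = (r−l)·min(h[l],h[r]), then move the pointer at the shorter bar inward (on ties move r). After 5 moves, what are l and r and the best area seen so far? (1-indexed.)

[1,9] min(17,19)*8=136 best=136 * → l++
[2,9] min(8,19)*7=56 best=136 → l++
[3,9] min(5,19)*6=30 best=136 → l++
[4,9] min(18,19)*5=90 best=136 → l++
[5,9] min(13,19)*4=52 best=136 → l++

l=6, r=9, best area=136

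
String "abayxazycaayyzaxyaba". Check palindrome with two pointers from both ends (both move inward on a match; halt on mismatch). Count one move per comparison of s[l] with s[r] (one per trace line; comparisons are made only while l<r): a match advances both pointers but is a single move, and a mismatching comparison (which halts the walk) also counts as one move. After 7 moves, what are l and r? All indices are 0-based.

l=7, r=12

[0,19] 'a'=='a' → l++,r--
[1,18] 'b'=='b' → l++,r--
[2,17] 'a'=='a' → l++,r--
[3,16] 'y'=='y' → l++,r--
[4,15] 'x'=='x' → l++,r--
[5,14] 'a'=='a' → l++,r--
[6,13] 'z'=='z' → l++,r--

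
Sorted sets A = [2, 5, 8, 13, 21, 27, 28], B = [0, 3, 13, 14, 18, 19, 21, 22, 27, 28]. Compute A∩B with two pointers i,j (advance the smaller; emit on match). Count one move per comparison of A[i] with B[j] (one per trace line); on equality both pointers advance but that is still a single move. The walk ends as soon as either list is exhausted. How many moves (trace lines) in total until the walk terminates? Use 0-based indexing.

[i=0,j=0] 2>0 → j++
[i=0,j=1] 2<3 → i++
[i=1,j=1] 5>3 → j++
[i=1,j=2] 5<13 → i++
[i=2,j=2] 8<13 → i++
[i=3,j=2] 13==13 emit → i++,j++
[i=4,j=3] 21>14 → j++
[i=4,j=4] 21>18 → j++
[i=4,j=5] 21>19 → j++
[i=4,j=6] 21==21 emit → i++,j++
[i=5,j=7] 27>22 → j++
[i=5,j=8] 27==27 emit → i++,j++
[i=6,j=9] 28==28 emit → i++,j++

13 moves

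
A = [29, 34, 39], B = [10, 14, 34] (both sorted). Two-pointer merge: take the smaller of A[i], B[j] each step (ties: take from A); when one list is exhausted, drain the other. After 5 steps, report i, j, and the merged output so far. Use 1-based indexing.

i=3, j=4, merged so far=[10, 14, 29, 34, 34]

[i=1,j=1] A[i]=29>B[j]=10 take 10 → j++
[i=1,j=2] A[i]=29>B[j]=14 take 14 → j++
[i=1,j=3] A[i]=29<=B[j]=34 take 29 → i++
[i=2,j=3] A[i]=34<=B[j]=34 take 34 → i++
[i=3,j=3] A[i]=39>B[j]=34 take 34 → j++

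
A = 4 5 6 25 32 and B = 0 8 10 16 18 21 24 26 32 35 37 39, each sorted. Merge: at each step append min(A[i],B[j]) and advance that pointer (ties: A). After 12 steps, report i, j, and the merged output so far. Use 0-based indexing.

i=0 j=0: A[i]=4>B[j]=0 take 0, j++
i=0 j=1: A[i]=4<=B[j]=8 take 4, i++
i=1 j=1: A[i]=5<=B[j]=8 take 5, i++
i=2 j=1: A[i]=6<=B[j]=8 take 6, i++
i=3 j=1: A[i]=25>B[j]=8 take 8, j++
i=3 j=2: A[i]=25>B[j]=10 take 10, j++
i=3 j=3: A[i]=25>B[j]=16 take 16, j++
i=3 j=4: A[i]=25>B[j]=18 take 18, j++
i=3 j=5: A[i]=25>B[j]=21 take 21, j++
i=3 j=6: A[i]=25>B[j]=24 take 24, j++
i=3 j=7: A[i]=25<=B[j]=26 take 25, i++
i=4 j=7: A[i]=32>B[j]=26 take 26, j++

i=4, j=8, merged so far=[0, 4, 5, 6, 8, 10, 16, 18, 21, 24, 25, 26]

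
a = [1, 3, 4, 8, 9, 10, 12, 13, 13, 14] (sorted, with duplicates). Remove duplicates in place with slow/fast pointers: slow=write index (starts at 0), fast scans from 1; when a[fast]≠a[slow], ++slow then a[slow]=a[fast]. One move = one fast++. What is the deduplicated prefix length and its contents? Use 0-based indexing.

(s=0,f=1) a[fast]=3≠a[slow]=1 write a[1]=3 → slow++,fast++
(s=1,f=2) a[fast]=4≠a[slow]=3 write a[2]=4 → slow++,fast++
(s=2,f=3) a[fast]=8≠a[slow]=4 write a[3]=8 → slow++,fast++
(s=3,f=4) a[fast]=9≠a[slow]=8 write a[4]=9 → slow++,fast++
(s=4,f=5) a[fast]=10≠a[slow]=9 write a[5]=10 → slow++,fast++
(s=5,f=6) a[fast]=12≠a[slow]=10 write a[6]=12 → slow++,fast++
(s=6,f=7) a[fast]=13≠a[slow]=12 write a[7]=13 → slow++,fast++
(s=7,f=8) a[fast]=13=a[slow] dup → fast++
(s=7,f=9) a[fast]=14≠a[slow]=13 write a[8]=14 → slow++,fast++

length 9; prefix = [1, 3, 4, 8, 9, 10, 12, 13, 14]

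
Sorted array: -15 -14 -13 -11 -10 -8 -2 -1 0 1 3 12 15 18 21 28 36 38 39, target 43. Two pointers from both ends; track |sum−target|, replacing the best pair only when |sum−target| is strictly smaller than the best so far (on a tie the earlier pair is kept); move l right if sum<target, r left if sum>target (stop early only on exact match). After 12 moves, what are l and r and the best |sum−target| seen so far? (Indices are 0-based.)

l=0 r=18: -15+39=24 d=19 *, l++
l=1 r=18: -14+39=25 d=18 *, l++
l=2 r=18: -13+39=26 d=17 *, l++
l=3 r=18: -11+39=28 d=15 *, l++
l=4 r=18: -10+39=29 d=14 *, l++
l=5 r=18: -8+39=31 d=12 *, l++
l=6 r=18: -2+39=37 d=6 *, l++
l=7 r=18: -1+39=38 d=5 *, l++
l=8 r=18: 0+39=39 d=4 *, l++
l=9 r=18: 1+39=40 d=3 *, l++
l=10 r=18: 3+39=42 d=1 *, l++
l=11 r=18: 12+39=51 d=8, r--

l=11, r=17, best |Δ|=1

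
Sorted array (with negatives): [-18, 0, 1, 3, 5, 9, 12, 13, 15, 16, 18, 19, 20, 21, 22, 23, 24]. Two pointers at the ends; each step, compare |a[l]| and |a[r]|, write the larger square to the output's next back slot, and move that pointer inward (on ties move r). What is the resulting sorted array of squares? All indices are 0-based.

l=0 r=16: |-18|<=|24| out[16]=576, r--
l=0 r=15: |-18|<=|23| out[15]=529, r--
l=0 r=14: |-18|<=|22| out[14]=484, r--
l=0 r=13: |-18|<=|21| out[13]=441, r--
l=0 r=12: |-18|<=|20| out[12]=400, r--
l=0 r=11: |-18|<=|19| out[11]=361, r--
l=0 r=10: |-18|<=|18| out[10]=324, r--
l=0 r=9: |-18|>|16| out[9]=324, l++
l=1 r=9: |0|<=|16| out[8]=256, r--
l=1 r=8: |0|<=|15| out[7]=225, r--
l=1 r=7: |0|<=|13| out[6]=169, r--
l=1 r=6: |0|<=|12| out[5]=144, r--
l=1 r=5: |0|<=|9| out[4]=81, r--
l=1 r=4: |0|<=|5| out[3]=25, r--
l=1 r=3: |0|<=|3| out[2]=9, r--
l=1 r=2: |0|<=|1| out[1]=1, r--
l=1 r=1: |0|<=|0| out[0]=0, r--

[0, 1, 9, 25, 81, 144, 169, 225, 256, 324, 324, 361, 400, 441, 484, 529, 576]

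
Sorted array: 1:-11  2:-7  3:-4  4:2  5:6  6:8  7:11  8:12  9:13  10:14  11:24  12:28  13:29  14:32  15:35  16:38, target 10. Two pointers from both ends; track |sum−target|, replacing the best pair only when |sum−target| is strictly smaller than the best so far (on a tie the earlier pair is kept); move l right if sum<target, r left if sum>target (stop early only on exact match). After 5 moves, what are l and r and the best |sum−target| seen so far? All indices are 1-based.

l=1, r=11, best |Δ|=7

l=1 r=16: -11+38=27 d=17 *, r--
l=1 r=15: -11+35=24 d=14 *, r--
l=1 r=14: -11+32=21 d=11 *, r--
l=1 r=13: -11+29=18 d=8 *, r--
l=1 r=12: -11+28=17 d=7 *, r--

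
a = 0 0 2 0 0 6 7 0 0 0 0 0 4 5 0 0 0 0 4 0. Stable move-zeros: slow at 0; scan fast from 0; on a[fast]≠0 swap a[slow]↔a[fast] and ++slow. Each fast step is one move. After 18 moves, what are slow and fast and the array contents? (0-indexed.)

slow=5, fast=18, a=[2, 6, 7, 4, 5, 0, 0, 0, 0, 0, 0, 0, 0, 0, 0, 0, 0, 0, 4, 0]

(s=0,f=0) a[fast]=0 → fast++
(s=0,f=1) a[fast]=0 → fast++
(s=0,f=2) a[fast]=2≠0 swap→a[0]=2 → slow++,fast++
(s=1,f=3) a[fast]=0 → fast++
(s=1,f=4) a[fast]=0 → fast++
(s=1,f=5) a[fast]=6≠0 swap→a[1]=6 → slow++,fast++
(s=2,f=6) a[fast]=7≠0 swap→a[2]=7 → slow++,fast++
(s=3,f=7) a[fast]=0 → fast++
(s=3,f=8) a[fast]=0 → fast++
(s=3,f=9) a[fast]=0 → fast++
(s=3,f=10) a[fast]=0 → fast++
(s=3,f=11) a[fast]=0 → fast++
(s=3,f=12) a[fast]=4≠0 swap→a[3]=4 → slow++,fast++
(s=4,f=13) a[fast]=5≠0 swap→a[4]=5 → slow++,fast++
(s=5,f=14) a[fast]=0 → fast++
(s=5,f=15) a[fast]=0 → fast++
(s=5,f=16) a[fast]=0 → fast++
(s=5,f=17) a[fast]=0 → fast++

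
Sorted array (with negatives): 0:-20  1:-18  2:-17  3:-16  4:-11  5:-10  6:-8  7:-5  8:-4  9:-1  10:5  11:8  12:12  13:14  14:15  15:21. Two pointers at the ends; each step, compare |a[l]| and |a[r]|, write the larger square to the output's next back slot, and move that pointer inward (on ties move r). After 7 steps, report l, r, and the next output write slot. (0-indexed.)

l=4, r=12, next write slot=8

l=0 r=15: |-20|<=|21| out[15]=441, r--
l=0 r=14: |-20|>|15| out[14]=400, l++
l=1 r=14: |-18|>|15| out[13]=324, l++
l=2 r=14: |-17|>|15| out[12]=289, l++
l=3 r=14: |-16|>|15| out[11]=256, l++
l=4 r=14: |-11|<=|15| out[10]=225, r--
l=4 r=13: |-11|<=|14| out[9]=196, r--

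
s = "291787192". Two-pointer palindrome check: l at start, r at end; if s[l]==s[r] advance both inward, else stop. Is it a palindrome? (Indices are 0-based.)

l=0 r=8: '2'=='2', l++,r--
l=1 r=7: '9'=='9', l++,r--
l=2 r=6: '1'=='1', l++,r--
l=3 r=5: '7'=='7', l++,r--

palindrome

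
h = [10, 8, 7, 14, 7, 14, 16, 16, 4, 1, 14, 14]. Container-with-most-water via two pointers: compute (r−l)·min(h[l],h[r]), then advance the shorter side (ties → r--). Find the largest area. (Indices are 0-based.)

max area = 112

[0,11] min(10,14)*11=110 best=110 * → l++
[1,11] min(8,14)*10=80 best=110 → l++
[2,11] min(7,14)*9=63 best=110 → l++
[3,11] min(14,14)*8=112 best=112 * → r--
[3,10] min(14,14)*7=98 best=112 → r--
[3,9] min(14,1)*6=6 best=112 → r--
[3,8] min(14,4)*5=20 best=112 → r--
[3,7] min(14,16)*4=56 best=112 → l++
[4,7] min(7,16)*3=21 best=112 → l++
[5,7] min(14,16)*2=28 best=112 → l++
[6,7] min(16,16)*1=16 best=112 → r--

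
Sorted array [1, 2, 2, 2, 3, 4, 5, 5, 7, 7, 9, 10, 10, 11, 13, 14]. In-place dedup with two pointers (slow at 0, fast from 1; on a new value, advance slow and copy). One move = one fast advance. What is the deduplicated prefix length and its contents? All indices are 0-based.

length 11; prefix = [1, 2, 3, 4, 5, 7, 9, 10, 11, 13, 14]

(s=0,f=1) a[fast]=2≠a[slow]=1 write a[1]=2 → slow++,fast++
(s=1,f=2) a[fast]=2=a[slow] dup → fast++
(s=1,f=3) a[fast]=2=a[slow] dup → fast++
(s=1,f=4) a[fast]=3≠a[slow]=2 write a[2]=3 → slow++,fast++
(s=2,f=5) a[fast]=4≠a[slow]=3 write a[3]=4 → slow++,fast++
(s=3,f=6) a[fast]=5≠a[slow]=4 write a[4]=5 → slow++,fast++
(s=4,f=7) a[fast]=5=a[slow] dup → fast++
(s=4,f=8) a[fast]=7≠a[slow]=5 write a[5]=7 → slow++,fast++
(s=5,f=9) a[fast]=7=a[slow] dup → fast++
(s=5,f=10) a[fast]=9≠a[slow]=7 write a[6]=9 → slow++,fast++
(s=6,f=11) a[fast]=10≠a[slow]=9 write a[7]=10 → slow++,fast++
(s=7,f=12) a[fast]=10=a[slow] dup → fast++
(s=7,f=13) a[fast]=11≠a[slow]=10 write a[8]=11 → slow++,fast++
(s=8,f=14) a[fast]=13≠a[slow]=11 write a[9]=13 → slow++,fast++
(s=9,f=15) a[fast]=14≠a[slow]=13 write a[10]=14 → slow++,fast++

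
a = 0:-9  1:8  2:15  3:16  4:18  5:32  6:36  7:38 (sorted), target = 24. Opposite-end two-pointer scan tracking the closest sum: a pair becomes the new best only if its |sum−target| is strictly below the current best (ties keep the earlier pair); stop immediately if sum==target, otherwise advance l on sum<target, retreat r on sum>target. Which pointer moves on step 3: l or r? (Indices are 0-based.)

l=0 r=7: -9+38=29 d=5 *, r--
l=0 r=6: -9+36=27 d=3 *, r--
l=0 r=5: -9+32=23 d=1 *, l++

l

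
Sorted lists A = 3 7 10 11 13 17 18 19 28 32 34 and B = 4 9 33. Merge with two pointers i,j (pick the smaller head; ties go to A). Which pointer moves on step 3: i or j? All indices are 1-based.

[i=1,j=1] A[i]=3<=B[j]=4 take 3 → i++
[i=2,j=1] A[i]=7>B[j]=4 take 4 → j++
[i=2,j=2] A[i]=7<=B[j]=9 take 7 → i++

i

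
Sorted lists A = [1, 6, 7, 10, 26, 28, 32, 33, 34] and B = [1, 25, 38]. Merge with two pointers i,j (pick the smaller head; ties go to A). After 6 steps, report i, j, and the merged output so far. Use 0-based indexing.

i=0 j=0: A[i]=1<=B[j]=1 take 1, i++
i=1 j=0: A[i]=6>B[j]=1 take 1, j++
i=1 j=1: A[i]=6<=B[j]=25 take 6, i++
i=2 j=1: A[i]=7<=B[j]=25 take 7, i++
i=3 j=1: A[i]=10<=B[j]=25 take 10, i++
i=4 j=1: A[i]=26>B[j]=25 take 25, j++

i=4, j=2, merged so far=[1, 1, 6, 7, 10, 25]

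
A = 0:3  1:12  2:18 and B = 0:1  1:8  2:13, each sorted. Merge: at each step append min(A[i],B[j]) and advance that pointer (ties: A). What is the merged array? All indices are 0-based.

[1, 3, 8, 12, 13, 18]

[i=0,j=0] A[i]=3>B[j]=1 take 1 → j++
[i=0,j=1] A[i]=3<=B[j]=8 take 3 → i++
[i=1,j=1] A[i]=12>B[j]=8 take 8 → j++
[i=1,j=2] A[i]=12<=B[j]=13 take 12 → i++
[i=2,j=2] A[i]=18>B[j]=13 take 13 → j++
[i=2,j=3] B done, take A[i]=18 → i++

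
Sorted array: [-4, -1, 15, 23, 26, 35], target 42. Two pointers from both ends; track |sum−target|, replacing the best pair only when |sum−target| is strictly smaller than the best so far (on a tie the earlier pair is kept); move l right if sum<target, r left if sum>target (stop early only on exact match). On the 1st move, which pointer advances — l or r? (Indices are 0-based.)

l

l=0 r=5: -4+35=31 d=11 *, l++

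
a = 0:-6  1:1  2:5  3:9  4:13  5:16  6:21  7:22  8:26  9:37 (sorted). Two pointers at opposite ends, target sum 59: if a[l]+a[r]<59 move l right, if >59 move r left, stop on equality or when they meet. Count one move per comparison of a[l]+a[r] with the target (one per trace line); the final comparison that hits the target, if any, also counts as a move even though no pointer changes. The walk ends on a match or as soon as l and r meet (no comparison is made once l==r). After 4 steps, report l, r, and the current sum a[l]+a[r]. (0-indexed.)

l=0 r=9: -6+37=31 <59, l++
l=1 r=9: 1+37=38 <59, l++
l=2 r=9: 5+37=42 <59, l++
l=3 r=9: 9+37=46 <59, l++

l=4, r=9, sum=50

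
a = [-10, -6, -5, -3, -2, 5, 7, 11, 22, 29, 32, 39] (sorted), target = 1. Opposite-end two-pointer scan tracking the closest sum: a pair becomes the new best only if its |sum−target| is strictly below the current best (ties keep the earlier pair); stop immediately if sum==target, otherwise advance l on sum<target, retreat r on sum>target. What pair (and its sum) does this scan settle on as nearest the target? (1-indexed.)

l=1 r=12: -10+39=29 d=28 *, r--
l=1 r=11: -10+32=22 d=21 *, r--
l=1 r=10: -10+29=19 d=18 *, r--
l=1 r=9: -10+22=12 d=11 *, r--
l=1 r=8: -10+11=1 d=0 *, stop

pair (-10, 11) with sum 1 (|Δ|=0)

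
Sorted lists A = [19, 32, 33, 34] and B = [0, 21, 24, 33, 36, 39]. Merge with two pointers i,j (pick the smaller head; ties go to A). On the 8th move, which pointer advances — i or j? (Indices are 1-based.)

i

[i=1,j=1] A[i]=19>B[j]=0 take 0 → j++
[i=1,j=2] A[i]=19<=B[j]=21 take 19 → i++
[i=2,j=2] A[i]=32>B[j]=21 take 21 → j++
[i=2,j=3] A[i]=32>B[j]=24 take 24 → j++
[i=2,j=4] A[i]=32<=B[j]=33 take 32 → i++
[i=3,j=4] A[i]=33<=B[j]=33 take 33 → i++
[i=4,j=4] A[i]=34>B[j]=33 take 33 → j++
[i=4,j=5] A[i]=34<=B[j]=36 take 34 → i++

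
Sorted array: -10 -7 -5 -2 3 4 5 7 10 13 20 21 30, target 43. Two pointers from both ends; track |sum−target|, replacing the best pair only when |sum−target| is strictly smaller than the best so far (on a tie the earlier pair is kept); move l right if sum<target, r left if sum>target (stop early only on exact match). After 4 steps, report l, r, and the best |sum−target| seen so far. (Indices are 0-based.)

l=0 r=12: -10+30=20 d=23 *, l++
l=1 r=12: -7+30=23 d=20 *, l++
l=2 r=12: -5+30=25 d=18 *, l++
l=3 r=12: -2+30=28 d=15 *, l++

l=4, r=12, best |Δ|=15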